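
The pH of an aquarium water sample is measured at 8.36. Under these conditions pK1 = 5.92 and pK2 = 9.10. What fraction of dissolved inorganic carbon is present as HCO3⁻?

α₁ = 1 / (1 + [H⁺]/K1 + K2/[H⁺]) = 1 / (1 + 10^-2.44 + 10^-0.74)
   = 1 / (1 + 0.0036308 + 0.18197) = 1/1.1856 = 0.8435

α₁ = 0.843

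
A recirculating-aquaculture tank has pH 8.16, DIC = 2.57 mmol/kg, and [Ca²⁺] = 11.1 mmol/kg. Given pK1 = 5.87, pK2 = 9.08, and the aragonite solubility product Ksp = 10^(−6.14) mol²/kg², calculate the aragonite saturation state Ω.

Ω = 4.21

α₂ = 1 / (1 + [H⁺]/K2 + [H⁺]²/(K1K2)) = 1 / (1 + 10^+0.92 + 10^-1.37)
   = 1 / (1 + 8.3176 + 0.042658) = 1/9.3603 = 0.1068
[CO3²⁻] = α₂ × DIC = 0.1068 × 2.57 = 0.2746 mmol/kg
Ksp = 10^(−6.14) = 7.244×10^-7
Ω = [Ca²⁺][CO3²⁻]/Ksp = (11.1×10^-3)(2.746×10^-4) / 7.244×10^-7 = 4.21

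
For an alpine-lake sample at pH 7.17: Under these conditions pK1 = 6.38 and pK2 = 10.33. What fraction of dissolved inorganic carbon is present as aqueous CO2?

α₀ = 1 / (1 + K1/[H⁺] + K1K2/[H⁺]²) = 1 / (1 + 10^+0.79 + 10^-2.37)
   = 1 / (1 + 6.1660 + 0.0042658) = 1/7.1702 = 0.1395

α₀ = 0.139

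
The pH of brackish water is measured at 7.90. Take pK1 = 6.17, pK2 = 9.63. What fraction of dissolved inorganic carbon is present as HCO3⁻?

α₁ = 0.964

α₁ = 1 / (1 + [H⁺]/K1 + K2/[H⁺]) = 1 / (1 + 10^-1.73 + 10^-1.73)
   = 1 / (1 + 0.018621 + 0.018621) = 1/1.0372 = 0.9641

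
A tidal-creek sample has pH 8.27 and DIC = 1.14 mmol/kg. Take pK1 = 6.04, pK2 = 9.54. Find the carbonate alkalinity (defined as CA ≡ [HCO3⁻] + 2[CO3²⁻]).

CA = [HCO3⁻] + 2[CO3²⁻] = (α₁ + 2α₂)·DIC
At pH 8.27: [H⁺]/K1 = 10^-2.23 = 0.0058884, K2/[H⁺] = 10^-1.27 = 0.053703
α₁ = 1/(1 + 0.0058884 + 0.053703) = 1/1.0596 = 0.9438; α₂ = α₁·K2/[H⁺] = 0.05068
α₁ + 2α₂ = 1.0451
CA = 1.0451 × 1.14 = 1.19 mmol/kg

CA = 1.19 mmol/kg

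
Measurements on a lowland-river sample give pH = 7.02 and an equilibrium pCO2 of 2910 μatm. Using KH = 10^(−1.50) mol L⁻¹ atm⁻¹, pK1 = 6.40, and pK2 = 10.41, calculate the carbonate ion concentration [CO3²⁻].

[CO3²⁻] = 0.156 μmol/L

[CO2*] = KH · pCO2 = 10^(−1.50) × 2910×10^-6 = 9.202×10^-5 mol/L
α₀ = 1/(1 + K1/[H⁺] + K1K2/[H⁺]²) = 1/(1 + 10^+0.62 + 10^-2.77) = 0.1934
DIC = [CO2*]/α₀ = 9.202×10^-5 / 0.1934 = 0.4758 mmol/L
[CO3²⁻] = α₂·DIC; α₂ = 0.0003285, so [CO3²⁻] = 0.0003285 × 0.4758 = 0.000156 mmol/L = 0.156 μmol/L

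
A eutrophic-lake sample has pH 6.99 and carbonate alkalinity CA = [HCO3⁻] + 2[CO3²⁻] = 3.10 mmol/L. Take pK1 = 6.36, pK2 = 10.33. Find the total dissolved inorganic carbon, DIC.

CA = [HCO3⁻] + 2[CO3²⁻] = (α₁ + 2α₂)·DIC
At pH 6.99: [H⁺]/K1 = 10^-0.63 = 0.23442, K2/[H⁺] = 10^-3.34 = 0.00045709
α₁ = 1/(1 + 0.23442 + 0.00045709) = 1/1.2349 = 0.8098; α₂ = α₁·K2/[H⁺] = 0.0003701
α₁ + 2α₂ = 0.8105
DIC = CA / (α₁ + 2α₂) = 3.10 / 0.8105 = 3.82 mmol/L

DIC = 3.82 mmol/L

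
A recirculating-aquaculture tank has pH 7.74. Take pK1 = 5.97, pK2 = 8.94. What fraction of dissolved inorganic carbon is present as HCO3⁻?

α₁ = 0.926

α₁ = 1 / (1 + [H⁺]/K1 + K2/[H⁺]) = 1 / (1 + 10^-1.77 + 10^-1.20)
   = 1 / (1 + 0.016982 + 0.063096) = 1/1.0801 = 0.9259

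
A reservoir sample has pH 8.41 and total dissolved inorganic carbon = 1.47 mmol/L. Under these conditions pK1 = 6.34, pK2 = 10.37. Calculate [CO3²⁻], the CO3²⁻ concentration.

α₂ = 1 / (1 + [H⁺]/K2 + [H⁺]²/(K1K2)) = 1 / (1 + 10^+1.96 + 10^-0.11)
   = 1 / (1 + 91.201 + 0.77625) = 1/92.977 = 0.01076
[CO3²⁻] = α₂ × DIC = 0.01076 × 1.47 = 0.0158 mmol/L = 15.8 μmol/L

[CO3²⁻] = 15.8 μmol/L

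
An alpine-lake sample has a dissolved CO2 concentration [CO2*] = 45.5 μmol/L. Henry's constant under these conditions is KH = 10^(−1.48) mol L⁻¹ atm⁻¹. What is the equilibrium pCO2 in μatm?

KH = 10^(−1.48) = 3.311×10^-2 mol L⁻¹ atm⁻¹
pCO2 = [CO2*]/KH = 45.5×10^-6 / 3.311×10^-2 = 1.37×10^-3 atm = 1370 μatm

pCO2 = 1370 μatm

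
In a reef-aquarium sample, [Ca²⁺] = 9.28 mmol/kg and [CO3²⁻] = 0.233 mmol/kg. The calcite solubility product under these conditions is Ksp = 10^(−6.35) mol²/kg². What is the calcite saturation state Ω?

Ω = 4.84

Ksp = 10^(−6.35) = 4.467×10^-7
Ω = [Ca²⁺][CO3²⁻]/Ksp = (9.28×10^-3)(0.233×10^-3) / 4.467×10^-7 = 4.84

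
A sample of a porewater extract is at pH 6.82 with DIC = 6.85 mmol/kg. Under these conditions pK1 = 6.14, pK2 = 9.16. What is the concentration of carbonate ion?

α₂ = 1 / (1 + [H⁺]/K2 + [H⁺]²/(K1K2)) = 1 / (1 + 10^+2.34 + 10^+1.66)
   = 1 / (1 + 218.78 + 45.709) = 1/265.48 = 0.003767
[CO3²⁻] = α₂ × DIC = 0.003767 × 6.85 = 0.0258 mmol/kg

[CO3²⁻] = 0.0258 mmol/kg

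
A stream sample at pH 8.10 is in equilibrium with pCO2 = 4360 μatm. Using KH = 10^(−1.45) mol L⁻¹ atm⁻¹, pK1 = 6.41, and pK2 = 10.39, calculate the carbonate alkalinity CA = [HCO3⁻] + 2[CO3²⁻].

[CO2*] = KH · pCO2 = 10^(−1.45) × 4360×10^-6 = 1.547×10^-4 mol/L
α₀ = 1/(1 + K1/[H⁺] + K1K2/[H⁺]²) = 1/(1 + 10^+1.69 + 10^-0.60) = 0.01991
DIC = [CO2*]/α₀ = 1.547×10^-4 / 0.01991 = 7.770 mmol/L
CA = (α₁ + 2α₂)·DIC = (0.9751 + 2×0.005001) × 7.770 = 7.65 mmol/L

CA = 7.65 mmol/L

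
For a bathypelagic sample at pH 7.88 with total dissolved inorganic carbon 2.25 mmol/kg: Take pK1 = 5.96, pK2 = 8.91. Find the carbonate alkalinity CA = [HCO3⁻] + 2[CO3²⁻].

CA = [HCO3⁻] + 2[CO3²⁻] = (α₁ + 2α₂)·DIC
At pH 7.88: [H⁺]/K1 = 10^-1.92 = 0.012023, K2/[H⁺] = 10^-1.03 = 0.093325
α₁ = 1/(1 + 0.012023 + 0.093325) = 1/1.1053 = 0.9047; α₂ = α₁·K2/[H⁺] = 0.08443
α₁ + 2α₂ = 1.0736
CA = 1.0736 × 2.25 = 2.42 mmol/kg

CA = 2.42 mmol/kg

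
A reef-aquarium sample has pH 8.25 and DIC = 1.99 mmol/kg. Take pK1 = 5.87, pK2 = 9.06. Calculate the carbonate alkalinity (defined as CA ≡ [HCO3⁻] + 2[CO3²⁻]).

CA = [HCO3⁻] + 2[CO3²⁻] = (α₁ + 2α₂)·DIC
At pH 8.25: [H⁺]/K1 = 10^-2.38 = 0.0041687, K2/[H⁺] = 10^-0.81 = 0.15488
α₁ = 1/(1 + 0.0041687 + 0.15488) = 1/1.1591 = 0.8628; α₂ = α₁·K2/[H⁺] = 0.1336
α₁ + 2α₂ = 1.1300
CA = 1.1300 × 1.99 = 2.25 mmol/kg

CA = 2.25 mmol/kg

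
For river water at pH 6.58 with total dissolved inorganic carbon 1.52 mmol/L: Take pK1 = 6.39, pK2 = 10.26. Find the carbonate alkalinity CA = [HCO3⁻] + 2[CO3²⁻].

CA = [HCO3⁻] + 2[CO3²⁻] = (α₁ + 2α₂)·DIC
At pH 6.58: [H⁺]/K1 = 10^-0.19 = 0.64565, K2/[H⁺] = 10^-3.68 = 0.00020893
α₁ = 1/(1 + 0.64565 + 0.00020893) = 1/1.6459 = 0.6076; α₂ = α₁·K2/[H⁺] = 0.0001269
α₁ + 2α₂ = 0.6078
CA = 0.6078 × 1.52 = 0.924 mmol/L

CA = 0.924 mmol/L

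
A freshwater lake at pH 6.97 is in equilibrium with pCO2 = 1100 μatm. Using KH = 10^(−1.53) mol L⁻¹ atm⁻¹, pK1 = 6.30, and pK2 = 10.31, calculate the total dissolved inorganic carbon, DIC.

DIC = 0.184 mmol/L

[CO2*] = KH · pCO2 = 10^(−1.53) × 1100×10^-6 = 3.246×10^-5 mol/L
α₀ = 1/(1 + K1/[H⁺] + K1K2/[H⁺]²) = 1/(1 + 10^+0.67 + 10^-2.67) = 0.1761
DIC = [CO2*]/α₀ = 3.246×10^-5 / 0.1761 = 0.184 mmol/L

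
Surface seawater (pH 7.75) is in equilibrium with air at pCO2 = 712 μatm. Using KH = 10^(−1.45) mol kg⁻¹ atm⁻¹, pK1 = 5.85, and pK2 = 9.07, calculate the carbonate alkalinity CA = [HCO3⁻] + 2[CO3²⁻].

[CO2*] = KH · pCO2 = 10^(−1.45) × 712×10^-6 = 2.526×10^-5 mol/kg
α₀ = 1/(1 + K1/[H⁺] + K1K2/[H⁺]²) = 1/(1 + 10^+1.90 + 10^+0.58) = 0.01187
DIC = [CO2*]/α₀ = 2.526×10^-5 / 0.01187 = 2.128 mmol/kg
CA = (α₁ + 2α₂)·DIC = (0.9430 + 2×0.04513) × 2.128 = 2.20 mmol/kg

CA = 2.20 mmol/kg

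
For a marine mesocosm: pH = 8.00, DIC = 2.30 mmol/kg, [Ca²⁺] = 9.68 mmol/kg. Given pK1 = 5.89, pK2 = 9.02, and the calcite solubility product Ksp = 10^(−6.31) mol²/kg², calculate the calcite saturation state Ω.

α₂ = 1 / (1 + [H⁺]/K2 + [H⁺]²/(K1K2)) = 1 / (1 + 10^+1.02 + 10^-1.09)
   = 1 / (1 + 10.471 + 0.081283) = 1/11.553 = 0.08656
[CO3²⁻] = α₂ × DIC = 0.08656 × 2.30 = 0.1991 mmol/kg
Ksp = 10^(−6.31) = 4.898×10^-7
Ω = [Ca²⁺][CO3²⁻]/Ksp = (9.68×10^-3)(1.991×10^-4) / 4.898×10^-7 = 3.93

Ω = 3.93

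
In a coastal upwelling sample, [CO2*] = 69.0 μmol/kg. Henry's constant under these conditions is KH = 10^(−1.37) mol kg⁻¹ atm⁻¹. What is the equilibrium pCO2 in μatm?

KH = 10^(−1.37) = 4.266×10^-2 mol kg⁻¹ atm⁻¹
pCO2 = [CO2*]/KH = 69.0×10^-6 / 4.266×10^-2 = 1.62×10^-3 atm = 1620 μatm

pCO2 = 1620 μatm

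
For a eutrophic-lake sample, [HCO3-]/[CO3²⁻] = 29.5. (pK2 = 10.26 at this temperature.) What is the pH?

pH = 8.79

From K2 = [H⁺][CO3²⁻]/[HCO3-]:  pH = pK2 − log₁₀([HCO3-]/[CO3²⁻])
log₁₀(29.5) = +1.470
pH = 10.26 − (+1.470) = 8.79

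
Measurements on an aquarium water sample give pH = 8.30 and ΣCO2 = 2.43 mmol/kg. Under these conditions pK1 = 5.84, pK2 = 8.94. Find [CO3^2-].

α₂ = 1 / (1 + [H⁺]/K2 + [H⁺]²/(K1K2)) = 1 / (1 + 10^+0.64 + 10^-1.82)
   = 1 / (1 + 4.3652 + 0.015136) = 1/5.3803 = 0.1859
[CO3²⁻] = α₂ × DIC = 0.1859 × 2.43 = 0.452 mmol/kg

[CO3²⁻] = 0.452 mmol/kg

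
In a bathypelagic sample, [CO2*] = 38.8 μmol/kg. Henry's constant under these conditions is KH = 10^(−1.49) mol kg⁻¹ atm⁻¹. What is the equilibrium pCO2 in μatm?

KH = 10^(−1.49) = 3.236×10^-2 mol kg⁻¹ atm⁻¹
pCO2 = [CO2*]/KH = 38.8×10^-6 / 3.236×10^-2 = 1.20×10^-3 atm = 1200 μatm

pCO2 = 1200 μatm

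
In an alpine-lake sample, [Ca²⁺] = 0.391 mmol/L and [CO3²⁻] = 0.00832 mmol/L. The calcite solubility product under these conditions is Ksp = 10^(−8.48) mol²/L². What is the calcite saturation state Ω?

Ksp = 10^(−8.48) = 3.311×10^-9
Ω = [Ca²⁺][CO3²⁻]/Ksp = (0.391×10^-3)(0.00832×10^-3) / 3.311×10^-9 = 0.982

Ω = 0.982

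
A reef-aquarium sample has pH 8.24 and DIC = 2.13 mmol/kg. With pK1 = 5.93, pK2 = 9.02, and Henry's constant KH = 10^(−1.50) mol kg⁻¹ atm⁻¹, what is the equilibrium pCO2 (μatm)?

pCO2 = 282 μatm

α₀ = 1 / (1 + K1/[H⁺] + K1K2/[H⁺]²) = 1 / (1 + 10^+2.31 + 10^+1.53)
   = 1 / (1 + 204.17 + 33.884) = 1/239.06 = 0.004183
[CO2*] = α₀ × DIC = 0.004183 × 2.13 = 0.008910 mmol/kg = 8.910 μmol/kg
pCO2 = [CO2*]/KH = 8.910×10^-6 / 3.162×10^-2 = 282 μatm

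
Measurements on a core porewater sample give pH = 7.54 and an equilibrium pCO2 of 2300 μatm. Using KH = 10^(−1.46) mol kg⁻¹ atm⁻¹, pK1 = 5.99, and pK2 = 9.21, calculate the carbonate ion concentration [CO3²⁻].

[CO3²⁻] = 0.0605 mmol/kg

[CO2*] = KH · pCO2 = 10^(−1.46) × 2300×10^-6 = 7.975×10^-5 mol/kg
α₀ = 1/(1 + K1/[H⁺] + K1K2/[H⁺]²) = 1/(1 + 10^+1.55 + 10^-0.12) = 0.02685
DIC = [CO2*]/α₀ = 7.975×10^-5 / 0.02685 = 2.970 mmol/kg
[CO3²⁻] = α₂·DIC; α₂ = 0.02037, so [CO3²⁻] = 0.02037 × 2.970 = 0.0605 mmol/kg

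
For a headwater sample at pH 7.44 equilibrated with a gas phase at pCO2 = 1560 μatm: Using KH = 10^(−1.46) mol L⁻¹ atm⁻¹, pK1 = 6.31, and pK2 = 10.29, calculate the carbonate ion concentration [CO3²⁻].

[CO2*] = KH · pCO2 = 10^(−1.46) × 1560×10^-6 = 5.409×10^-5 mol/L
α₀ = 1/(1 + K1/[H⁺] + K1K2/[H⁺]²) = 1/(1 + 10^+1.13 + 10^-1.72) = 0.06892
DIC = [CO2*]/α₀ = 5.409×10^-5 / 0.06892 = 0.7848 mmol/L
[CO3²⁻] = α₂·DIC; α₂ = 0.001313, so [CO3²⁻] = 0.001313 × 0.7848 = 0.00103 mmol/L = 1.03 μmol/L

[CO3²⁻] = 1.03 μmol/L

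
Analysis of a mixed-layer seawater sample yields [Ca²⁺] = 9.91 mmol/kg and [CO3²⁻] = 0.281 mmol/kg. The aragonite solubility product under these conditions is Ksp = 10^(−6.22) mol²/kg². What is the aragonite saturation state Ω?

Ω = 4.62

Ksp = 10^(−6.22) = 6.026×10^-7
Ω = [Ca²⁺][CO3²⁻]/Ksp = (9.91×10^-3)(0.281×10^-3) / 6.026×10^-7 = 4.62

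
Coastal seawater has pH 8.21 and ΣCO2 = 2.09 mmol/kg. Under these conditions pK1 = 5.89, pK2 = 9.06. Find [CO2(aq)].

[CO2*] = 8.73 μmol/kg

α₀ = 1 / (1 + K1/[H⁺] + K1K2/[H⁺]²) = 1 / (1 + 10^+2.32 + 10^+1.47)
   = 1 / (1 + 208.93 + 29.512) = 1/239.44 = 0.004176
[CO2*] = α₀ × DIC = 0.004176 × 2.09 = 0.00873 mmol/kg = 8.73 μmol/kg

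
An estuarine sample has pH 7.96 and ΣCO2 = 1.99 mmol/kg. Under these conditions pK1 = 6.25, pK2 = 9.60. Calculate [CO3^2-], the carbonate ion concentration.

α₂ = 1 / (1 + [H⁺]/K2 + [H⁺]²/(K1K2)) = 1 / (1 + 10^+1.64 + 10^-0.07)
   = 1 / (1 + 43.652 + 0.85114) = 1/45.503 = 0.02198
[CO3²⁻] = α₂ × DIC = 0.02198 × 1.99 = 0.0437 mmol/kg

[CO3²⁻] = 0.0437 mmol/kg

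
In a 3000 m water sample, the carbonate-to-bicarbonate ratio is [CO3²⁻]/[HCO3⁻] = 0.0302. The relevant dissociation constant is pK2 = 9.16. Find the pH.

From K2 = [H⁺][CO3²⁻]/[HCO3⁻]:  pH = pK2 + log₁₀([CO3²⁻]/[HCO3⁻])
log₁₀(0.0302) = -1.520
pH = 9.16 + (-1.520) = 7.64

pH = 7.64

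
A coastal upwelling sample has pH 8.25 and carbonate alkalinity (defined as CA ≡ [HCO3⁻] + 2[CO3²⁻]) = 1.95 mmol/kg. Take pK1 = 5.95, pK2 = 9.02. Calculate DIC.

CA = [HCO3⁻] + 2[CO3²⁻] = (α₁ + 2α₂)·DIC
At pH 8.25: [H⁺]/K1 = 10^-2.30 = 0.0050119, K2/[H⁺] = 10^-0.77 = 0.16982
α₁ = 1/(1 + 0.0050119 + 0.16982) = 1/1.1748 = 0.8512; α₂ = α₁·K2/[H⁺] = 0.1446
α₁ + 2α₂ = 1.1403
DIC = CA / (α₁ + 2α₂) = 1.95 / 1.1403 = 1.71 mmol/kg

DIC = 1.71 mmol/kg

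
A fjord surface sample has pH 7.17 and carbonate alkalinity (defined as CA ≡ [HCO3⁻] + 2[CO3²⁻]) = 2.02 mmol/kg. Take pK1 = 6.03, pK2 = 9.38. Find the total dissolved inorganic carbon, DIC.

DIC = 2.15 mmol/kg

CA = [HCO3⁻] + 2[CO3²⁻] = (α₁ + 2α₂)·DIC
At pH 7.17: [H⁺]/K1 = 10^-1.14 = 0.072444, K2/[H⁺] = 10^-2.21 = 0.0061660
α₁ = 1/(1 + 0.072444 + 0.0061660) = 1/1.0786 = 0.9271; α₂ = α₁·K2/[H⁺] = 0.005717
α₁ + 2α₂ = 0.9386
DIC = CA / (α₁ + 2α₂) = 2.02 / 0.9386 = 2.15 mmol/kg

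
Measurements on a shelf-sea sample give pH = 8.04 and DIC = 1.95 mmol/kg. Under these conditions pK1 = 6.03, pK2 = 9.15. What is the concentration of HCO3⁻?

α₁ = 1 / (1 + [H⁺]/K1 + K2/[H⁺]) = 1 / (1 + 10^-2.01 + 10^-1.11)
   = 1 / (1 + 0.0097724 + 0.077625) = 1/1.0874 = 0.9196
[HCO3⁻] = α₁ × DIC = 0.9196 × 1.95 = 1.79 mmol/kg

[HCO3⁻] = 1.79 mmol/kg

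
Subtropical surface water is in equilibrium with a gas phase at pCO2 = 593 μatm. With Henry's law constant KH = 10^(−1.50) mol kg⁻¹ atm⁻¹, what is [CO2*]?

[CO2*] = 18.8 μmol/kg

KH = 10^(−1.50) = 3.162×10^-2 mol kg⁻¹ atm⁻¹
[CO2*] = KH · pCO2 = 3.162×10^-2 × 593×10^-6 atm = 1.88×10^-5 mol/kg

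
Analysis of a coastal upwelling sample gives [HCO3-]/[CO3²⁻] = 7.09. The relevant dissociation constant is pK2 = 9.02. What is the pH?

pH = 8.17

From K2 = [H⁺][CO3²⁻]/[HCO3-]:  pH = pK2 − log₁₀([HCO3-]/[CO3²⁻])
log₁₀(7.09) = +0.851
pH = 9.02 − (+0.851) = 8.17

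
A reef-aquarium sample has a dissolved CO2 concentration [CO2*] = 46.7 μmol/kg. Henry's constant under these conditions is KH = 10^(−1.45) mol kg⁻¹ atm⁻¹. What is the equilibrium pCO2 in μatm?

KH = 10^(−1.45) = 3.548×10^-2 mol kg⁻¹ atm⁻¹
pCO2 = [CO2*]/KH = 46.7×10^-6 / 3.548×10^-2 = 1.32×10^-3 atm = 1320 μatm

pCO2 = 1320 μatm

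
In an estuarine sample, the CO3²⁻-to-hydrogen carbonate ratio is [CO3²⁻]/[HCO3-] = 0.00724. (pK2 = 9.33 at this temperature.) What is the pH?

From K2 = [H⁺][CO3²⁻]/[HCO3-]:  pH = pK2 + log₁₀([CO3²⁻]/[HCO3-])
log₁₀(0.00724) = -2.140
pH = 9.33 + (-2.140) = 7.19

pH = 7.19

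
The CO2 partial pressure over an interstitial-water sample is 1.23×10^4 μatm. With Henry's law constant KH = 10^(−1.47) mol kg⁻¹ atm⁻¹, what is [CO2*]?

KH = 10^(−1.47) = 3.388×10^-2 mol kg⁻¹ atm⁻¹
[CO2*] = KH · pCO2 = 3.388×10^-2 × 1.23×10^4×10^-6 atm = 4.17×10^-4 mol/kg

[CO2*] = 417 μmol/kg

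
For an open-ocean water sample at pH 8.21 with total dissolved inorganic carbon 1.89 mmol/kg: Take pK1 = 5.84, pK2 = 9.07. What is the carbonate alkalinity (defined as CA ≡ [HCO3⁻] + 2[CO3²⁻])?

CA = [HCO3⁻] + 2[CO3²⁻] = (α₁ + 2α₂)·DIC
At pH 8.21: [H⁺]/K1 = 10^-2.37 = 0.0042658, K2/[H⁺] = 10^-0.86 = 0.13804
α₁ = 1/(1 + 0.0042658 + 0.13804) = 1/1.1423 = 0.8754; α₂ = α₁·K2/[H⁺] = 0.1208
α₁ + 2α₂ = 1.1171
CA = 1.1171 × 1.89 = 2.11 mmol/kg

CA = 2.11 mmol/kg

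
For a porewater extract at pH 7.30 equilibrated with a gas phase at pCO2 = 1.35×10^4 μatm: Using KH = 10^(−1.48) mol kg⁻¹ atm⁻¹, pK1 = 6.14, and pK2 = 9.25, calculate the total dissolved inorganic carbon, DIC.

[CO2*] = KH · pCO2 = 10^(−1.48) × 1.35×10^4×10^-6 = 4.470×10^-4 mol/kg
α₀ = 1/(1 + K1/[H⁺] + K1K2/[H⁺]²) = 1/(1 + 10^+1.16 + 10^-0.79) = 0.06403
DIC = [CO2*]/α₀ = 4.470×10^-4 / 0.06403 = 6.98 mmol/kg

DIC = 6.98 mmol/kg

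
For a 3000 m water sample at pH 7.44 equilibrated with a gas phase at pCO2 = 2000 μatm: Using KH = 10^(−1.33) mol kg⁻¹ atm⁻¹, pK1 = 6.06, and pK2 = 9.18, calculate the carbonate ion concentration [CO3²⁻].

[CO2*] = KH · pCO2 = 10^(−1.33) × 2000×10^-6 = 9.355×10^-5 mol/kg
α₀ = 1/(1 + K1/[H⁺] + K1K2/[H⁺]²) = 1/(1 + 10^+1.38 + 10^-0.36) = 0.03933
DIC = [CO2*]/α₀ = 9.355×10^-5 / 0.03933 = 2.378 mmol/kg
[CO3²⁻] = α₂·DIC; α₂ = 0.01717, so [CO3²⁻] = 0.01717 × 2.378 = 0.0408 mmol/kg

[CO3²⁻] = 0.0408 mmol/kg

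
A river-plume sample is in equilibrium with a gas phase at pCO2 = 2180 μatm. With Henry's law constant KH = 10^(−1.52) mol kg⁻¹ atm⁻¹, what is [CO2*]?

KH = 10^(−1.52) = 3.020×10^-2 mol kg⁻¹ atm⁻¹
[CO2*] = KH · pCO2 = 3.020×10^-2 × 2180×10^-6 atm = 6.58×10^-5 mol/kg

[CO2*] = 65.8 μmol/kg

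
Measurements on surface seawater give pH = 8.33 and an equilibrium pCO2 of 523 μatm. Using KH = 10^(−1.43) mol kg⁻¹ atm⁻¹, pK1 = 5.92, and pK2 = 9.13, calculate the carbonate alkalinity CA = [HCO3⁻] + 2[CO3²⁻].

[CO2*] = KH · pCO2 = 10^(−1.43) × 523×10^-6 = 1.943×10^-5 mol/kg
α₀ = 1/(1 + K1/[H⁺] + K1K2/[H⁺]²) = 1/(1 + 10^+2.41 + 10^+1.61) = 0.003347
DIC = [CO2*]/α₀ = 1.943×10^-5 / 0.003347 = 5.806 mmol/kg
CA = (α₁ + 2α₂)·DIC = (0.8603 + 2×0.1363) × 5.806 = 6.58 mmol/kg

CA = 6.58 mmol/kg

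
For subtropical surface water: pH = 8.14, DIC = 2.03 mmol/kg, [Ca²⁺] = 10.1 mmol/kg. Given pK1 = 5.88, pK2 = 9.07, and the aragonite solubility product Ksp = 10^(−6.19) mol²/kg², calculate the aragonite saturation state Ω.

Ω = 3.32

α₂ = 1 / (1 + [H⁺]/K2 + [H⁺]²/(K1K2)) = 1 / (1 + 10^+0.93 + 10^-1.33)
   = 1 / (1 + 8.5114 + 0.046774) = 1/9.5582 = 0.1046
[CO3²⁻] = α₂ × DIC = 0.1046 × 2.03 = 0.2124 mmol/kg
Ksp = 10^(−6.19) = 6.457×10^-7
Ω = [Ca²⁺][CO3²⁻]/Ksp = (10.1×10^-3)(2.124×10^-4) / 6.457×10^-7 = 3.32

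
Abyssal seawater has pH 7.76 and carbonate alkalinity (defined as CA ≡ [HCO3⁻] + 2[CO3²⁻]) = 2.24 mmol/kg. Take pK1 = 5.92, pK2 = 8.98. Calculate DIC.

CA = [HCO3⁻] + 2[CO3²⁻] = (α₁ + 2α₂)·DIC
At pH 7.76: [H⁺]/K1 = 10^-1.84 = 0.014454, K2/[H⁺] = 10^-1.22 = 0.060256
α₁ = 1/(1 + 0.014454 + 0.060256) = 1/1.0747 = 0.9305; α₂ = α₁·K2/[H⁺] = 0.05607
α₁ + 2α₂ = 1.0426
DIC = CA / (α₁ + 2α₂) = 2.24 / 1.0426 = 2.15 mmol/kg

DIC = 2.15 mmol/kg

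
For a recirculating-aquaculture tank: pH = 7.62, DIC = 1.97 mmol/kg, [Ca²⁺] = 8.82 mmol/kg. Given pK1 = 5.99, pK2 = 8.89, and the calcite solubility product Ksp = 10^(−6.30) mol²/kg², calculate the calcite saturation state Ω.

Ω = 1.73

α₂ = 1 / (1 + [H⁺]/K2 + [H⁺]²/(K1K2)) = 1 / (1 + 10^+1.27 + 10^-0.36)
   = 1 / (1 + 18.621 + 0.43652) = 1/20.057 = 0.04986
[CO3²⁻] = α₂ × DIC = 0.04986 × 1.97 = 0.09822 mmol/kg
Ksp = 10^(−6.30) = 5.012×10^-7
Ω = [Ca²⁺][CO3²⁻]/Ksp = (8.82×10^-3)(9.822×10^-5) / 5.012×10^-7 = 1.73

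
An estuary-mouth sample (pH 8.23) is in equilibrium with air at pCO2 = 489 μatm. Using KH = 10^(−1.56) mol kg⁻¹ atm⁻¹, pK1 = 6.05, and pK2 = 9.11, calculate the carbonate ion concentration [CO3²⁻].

[CO2*] = KH · pCO2 = 10^(−1.56) × 489×10^-6 = 1.347×10^-5 mol/kg
α₀ = 1/(1 + K1/[H⁺] + K1K2/[H⁺]²) = 1/(1 + 10^+2.18 + 10^+1.30) = 0.005804
DIC = [CO2*]/α₀ = 1.347×10^-5 / 0.005804 = 2.321 mmol/kg
[CO3²⁻] = α₂·DIC; α₂ = 0.1158, so [CO3²⁻] = 0.1158 × 2.321 = 0.269 mmol/kg

[CO3²⁻] = 0.269 mmol/kg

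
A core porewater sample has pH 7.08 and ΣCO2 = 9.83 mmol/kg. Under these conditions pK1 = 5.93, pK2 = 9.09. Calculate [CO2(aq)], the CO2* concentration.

[CO2*] = 0.644 mmol/kg

α₀ = 1 / (1 + K1/[H⁺] + K1K2/[H⁺]²) = 1 / (1 + 10^+1.15 + 10^-0.86)
   = 1 / (1 + 14.125 + 0.13804) = 1/15.263 = 0.06552
[CO2*] = α₀ × DIC = 0.06552 × 9.83 = 0.644 mmol/kg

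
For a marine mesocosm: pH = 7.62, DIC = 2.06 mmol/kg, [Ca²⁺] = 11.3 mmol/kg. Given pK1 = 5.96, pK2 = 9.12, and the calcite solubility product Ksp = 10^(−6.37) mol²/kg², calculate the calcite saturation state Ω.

Ω = 1.64

α₂ = 1 / (1 + [H⁺]/K2 + [H⁺]²/(K1K2)) = 1 / (1 + 10^+1.50 + 10^-0.16)
   = 1 / (1 + 31.623 + 0.69183) = 1/33.315 = 0.03002
[CO3²⁻] = α₂ × DIC = 0.03002 × 2.06 = 0.06183 mmol/kg
Ksp = 10^(−6.37) = 4.266×10^-7
Ω = [Ca²⁺][CO3²⁻]/Ksp = (11.3×10^-3)(6.183×10^-5) / 4.266×10^-7 = 1.64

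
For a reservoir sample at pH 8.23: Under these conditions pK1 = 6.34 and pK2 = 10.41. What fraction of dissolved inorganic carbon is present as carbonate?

α₂ = 0.00648

α₂ = 1 / (1 + [H⁺]/K2 + [H⁺]²/(K1K2)) = 1 / (1 + 10^+2.18 + 10^+0.29)
   = 1 / (1 + 151.36 + 1.9498) = 1/154.31 = 0.006481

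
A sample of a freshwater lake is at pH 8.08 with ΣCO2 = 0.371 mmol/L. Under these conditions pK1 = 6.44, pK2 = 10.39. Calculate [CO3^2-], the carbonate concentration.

α₂ = 1 / (1 + [H⁺]/K2 + [H⁺]²/(K1K2)) = 1 / (1 + 10^+2.31 + 10^+0.67)
   = 1 / (1 + 204.17 + 4.6774) = 1/209.85 = 0.004765
[CO3²⁻] = α₂ × DIC = 0.004765 × 0.371 = 0.00177 mmol/L = 1.77 μmol/L

[CO3²⁻] = 1.77 μmol/L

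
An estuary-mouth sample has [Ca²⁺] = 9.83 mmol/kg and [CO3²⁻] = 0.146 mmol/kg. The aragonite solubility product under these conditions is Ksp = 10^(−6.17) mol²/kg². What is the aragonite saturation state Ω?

Ω = 2.12

Ksp = 10^(−6.17) = 6.761×10^-7
Ω = [Ca²⁺][CO3²⁻]/Ksp = (9.83×10^-3)(0.146×10^-3) / 6.761×10^-7 = 2.12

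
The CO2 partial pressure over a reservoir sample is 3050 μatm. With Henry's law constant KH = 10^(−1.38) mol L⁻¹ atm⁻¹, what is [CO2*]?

KH = 10^(−1.38) = 4.169×10^-2 mol L⁻¹ atm⁻¹
[CO2*] = KH · pCO2 = 4.169×10^-2 × 3050×10^-6 atm = 1.27×10^-4 mol/L

[CO2*] = 127 μmol/L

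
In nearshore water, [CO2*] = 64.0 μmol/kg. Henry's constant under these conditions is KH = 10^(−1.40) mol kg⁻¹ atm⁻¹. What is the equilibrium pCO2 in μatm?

KH = 10^(−1.40) = 3.981×10^-2 mol kg⁻¹ atm⁻¹
pCO2 = [CO2*]/KH = 64.0×10^-6 / 3.981×10^-2 = 1.61×10^-3 atm = 1610 μatm

pCO2 = 1610 μatm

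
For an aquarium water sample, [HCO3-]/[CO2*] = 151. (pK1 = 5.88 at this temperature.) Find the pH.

From K1 = [H⁺][HCO3-]/[CO2*]:  pH = pK1 + log₁₀([HCO3-]/[CO2*])
log₁₀(151) = +2.179
pH = 5.88 + (+2.179) = 8.06

pH = 8.06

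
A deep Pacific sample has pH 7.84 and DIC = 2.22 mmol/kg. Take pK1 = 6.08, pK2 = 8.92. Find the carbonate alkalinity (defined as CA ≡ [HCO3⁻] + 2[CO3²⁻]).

CA = [HCO3⁻] + 2[CO3²⁻] = (α₁ + 2α₂)·DIC
At pH 7.84: [H⁺]/K1 = 10^-1.76 = 0.017378, K2/[H⁺] = 10^-1.08 = 0.083176
α₁ = 1/(1 + 0.017378 + 0.083176) = 1/1.1006 = 0.9086; α₂ = α₁·K2/[H⁺] = 0.07558
α₁ + 2α₂ = 1.0598
CA = 1.0598 × 2.22 = 2.35 mmol/kg

CA = 2.35 mmol/kg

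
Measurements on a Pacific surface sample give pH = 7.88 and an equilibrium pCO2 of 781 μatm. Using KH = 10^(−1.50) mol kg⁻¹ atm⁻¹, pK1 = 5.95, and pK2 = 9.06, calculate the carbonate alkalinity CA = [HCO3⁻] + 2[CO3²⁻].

[CO2*] = KH · pCO2 = 10^(−1.50) × 781×10^-6 = 2.470×10^-5 mol/kg
α₀ = 1/(1 + K1/[H⁺] + K1K2/[H⁺]²) = 1/(1 + 10^+1.93 + 10^+0.75) = 0.01090
DIC = [CO2*]/α₀ = 2.470×10^-5 / 0.01090 = 2.266 mmol/kg
CA = (α₁ + 2α₂)·DIC = (0.9278 + 2×0.06130) × 2.266 = 2.38 mmol/kg

CA = 2.38 mmol/kg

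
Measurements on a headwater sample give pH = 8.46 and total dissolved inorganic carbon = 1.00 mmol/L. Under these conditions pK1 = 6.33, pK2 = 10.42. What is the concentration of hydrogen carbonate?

α₁ = 1 / (1 + [H⁺]/K1 + K2/[H⁺]) = 1 / (1 + 10^-2.13 + 10^-1.96)
   = 1 / (1 + 0.0074131 + 0.010965) = 1/1.0184 = 0.9820
[HCO3⁻] = α₁ × DIC = 0.9820 × 1.00 = 0.982 mmol/L

[HCO3⁻] = 0.982 mmol/L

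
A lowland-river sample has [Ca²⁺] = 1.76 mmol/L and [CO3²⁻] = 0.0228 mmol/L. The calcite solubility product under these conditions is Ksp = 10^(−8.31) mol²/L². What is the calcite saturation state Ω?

Ω = 8.19

Ksp = 10^(−8.31) = 4.898×10^-9
Ω = [Ca²⁺][CO3²⁻]/Ksp = (1.76×10^-3)(0.0228×10^-3) / 4.898×10^-9 = 8.19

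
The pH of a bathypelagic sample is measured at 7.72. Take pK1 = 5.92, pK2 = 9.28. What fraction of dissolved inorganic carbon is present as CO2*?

α₀ = 1 / (1 + K1/[H⁺] + K1K2/[H⁺]²) = 1 / (1 + 10^+1.80 + 10^+0.24)
   = 1 / (1 + 63.096 + 1.7378) = 1/65.834 = 0.01519

α₀ = 0.0152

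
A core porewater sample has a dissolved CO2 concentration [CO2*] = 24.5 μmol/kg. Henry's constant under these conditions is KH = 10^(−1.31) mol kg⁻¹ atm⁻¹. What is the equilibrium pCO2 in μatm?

KH = 10^(−1.31) = 4.898×10^-2 mol kg⁻¹ atm⁻¹
pCO2 = [CO2*]/KH = 24.5×10^-6 / 4.898×10^-2 = 5.00×10^-4 atm = 500 μatm

pCO2 = 500 μatm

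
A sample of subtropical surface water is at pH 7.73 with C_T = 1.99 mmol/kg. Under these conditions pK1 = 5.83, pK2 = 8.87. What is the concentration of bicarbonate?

[HCO3⁻] = 1.83 mmol/kg

α₁ = 1 / (1 + [H⁺]/K1 + K2/[H⁺]) = 1 / (1 + 10^-1.90 + 10^-1.14)
   = 1 / (1 + 0.012589 + 0.072444) = 1/1.0850 = 0.9216
[HCO3⁻] = α₁ × DIC = 0.9216 × 1.99 = 1.83 mmol/kg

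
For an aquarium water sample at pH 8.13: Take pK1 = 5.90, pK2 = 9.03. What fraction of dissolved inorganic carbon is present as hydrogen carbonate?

α₁ = 1 / (1 + [H⁺]/K1 + K2/[H⁺]) = 1 / (1 + 10^-2.23 + 10^-0.90)
   = 1 / (1 + 0.0058884 + 0.12589) = 1/1.1318 = 0.8836

α₁ = 0.884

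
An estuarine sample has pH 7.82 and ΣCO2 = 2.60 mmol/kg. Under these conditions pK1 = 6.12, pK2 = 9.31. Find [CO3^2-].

[CO3²⁻] = 0.0800 mmol/kg

α₂ = 1 / (1 + [H⁺]/K2 + [H⁺]²/(K1K2)) = 1 / (1 + 10^+1.49 + 10^-0.21)
   = 1 / (1 + 30.903 + 0.61660) = 1/32.520 = 0.03075
[CO3²⁻] = α₂ × DIC = 0.03075 × 2.60 = 0.0800 mmol/kg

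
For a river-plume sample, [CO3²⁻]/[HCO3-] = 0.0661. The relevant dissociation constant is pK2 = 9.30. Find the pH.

From K2 = [H⁺][CO3²⁻]/[HCO3-]:  pH = pK2 + log₁₀([CO3²⁻]/[HCO3-])
log₁₀(0.0661) = -1.180
pH = 9.30 + (-1.180) = 8.12

pH = 8.12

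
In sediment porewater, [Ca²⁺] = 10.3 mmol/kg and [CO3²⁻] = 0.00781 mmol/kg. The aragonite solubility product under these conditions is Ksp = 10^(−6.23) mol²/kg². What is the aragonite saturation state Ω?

Ksp = 10^(−6.23) = 5.888×10^-7
Ω = [Ca²⁺][CO3²⁻]/Ksp = (10.3×10^-3)(0.00781×10^-3) / 5.888×10^-7 = 0.137

Ω = 0.137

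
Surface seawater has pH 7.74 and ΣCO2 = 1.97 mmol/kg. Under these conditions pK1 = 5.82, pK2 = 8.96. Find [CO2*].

[CO2*] = 0.0221 mmol/kg

α₀ = 1 / (1 + K1/[H⁺] + K1K2/[H⁺]²) = 1 / (1 + 10^+1.92 + 10^+0.70)
   = 1 / (1 + 83.176 + 5.0119) = 1/89.188 = 0.01121
[CO2*] = α₀ × DIC = 0.01121 × 1.97 = 0.0221 mmol/kg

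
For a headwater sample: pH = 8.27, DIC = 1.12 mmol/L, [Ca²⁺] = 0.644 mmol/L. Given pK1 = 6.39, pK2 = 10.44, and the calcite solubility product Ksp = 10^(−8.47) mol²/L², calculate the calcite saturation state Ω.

Ω = 1.41

α₂ = 1 / (1 + [H⁺]/K2 + [H⁺]²/(K1K2)) = 1 / (1 + 10^+2.17 + 10^+0.29)
   = 1 / (1 + 147.91 + 1.9498) = 1/150.86 = 0.006629
[CO3²⁻] = α₂ × DIC = 0.006629 × 1.12 = 0.007424 mmol/L = 7.424 μmol/L
Ksp = 10^(−8.47) = 3.388×10^-9
Ω = [Ca²⁺][CO3²⁻]/Ksp = (0.644×10^-3)(7.424×10^-6) / 3.388×10^-9 = 1.41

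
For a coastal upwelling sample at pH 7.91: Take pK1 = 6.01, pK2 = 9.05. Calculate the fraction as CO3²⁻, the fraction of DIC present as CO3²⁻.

α₂ = 0.0668

α₂ = 1 / (1 + [H⁺]/K2 + [H⁺]²/(K1K2)) = 1 / (1 + 10^+1.14 + 10^-0.76)
   = 1 / (1 + 13.804 + 0.17378) = 1/14.978 = 0.06677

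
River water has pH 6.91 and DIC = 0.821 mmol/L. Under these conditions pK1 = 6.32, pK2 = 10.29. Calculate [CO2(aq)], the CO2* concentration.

α₀ = 1 / (1 + K1/[H⁺] + K1K2/[H⁺]²) = 1 / (1 + 10^+0.59 + 10^-2.79)
   = 1 / (1 + 3.8905 + 0.0016218) = 1/4.8921 = 0.2044
[CO2*] = α₀ × DIC = 0.2044 × 0.821 = 0.168 mmol/L

[CO2*] = 0.168 mmol/L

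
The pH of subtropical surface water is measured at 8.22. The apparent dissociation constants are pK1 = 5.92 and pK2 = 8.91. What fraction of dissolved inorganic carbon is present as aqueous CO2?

α₀ = 0.00414

α₀ = 1 / (1 + K1/[H⁺] + K1K2/[H⁺]²) = 1 / (1 + 10^+2.30 + 10^+1.61)
   = 1 / (1 + 199.53 + 40.738) = 1/241.26 = 0.004145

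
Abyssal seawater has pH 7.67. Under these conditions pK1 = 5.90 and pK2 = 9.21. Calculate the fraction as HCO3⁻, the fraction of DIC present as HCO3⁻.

α₁ = 1 / (1 + [H⁺]/K1 + K2/[H⁺]) = 1 / (1 + 10^-1.77 + 10^-1.54)
   = 1 / (1 + 0.016982 + 0.028840) = 1/1.0458 = 0.9562

α₁ = 0.956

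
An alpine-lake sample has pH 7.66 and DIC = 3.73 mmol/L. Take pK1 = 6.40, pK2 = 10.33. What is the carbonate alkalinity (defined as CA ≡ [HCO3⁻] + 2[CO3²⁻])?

CA = [HCO3⁻] + 2[CO3²⁻] = (α₁ + 2α₂)·DIC
At pH 7.66: [H⁺]/K1 = 10^-1.26 = 0.054954, K2/[H⁺] = 10^-2.67 = 0.0021380
α₁ = 1/(1 + 0.054954 + 0.0021380) = 1/1.0571 = 0.9460; α₂ = α₁·K2/[H⁺] = 0.002022
α₁ + 2α₂ = 0.9500
CA = 0.9500 × 3.73 = 3.54 mmol/L

CA = 3.54 mmol/L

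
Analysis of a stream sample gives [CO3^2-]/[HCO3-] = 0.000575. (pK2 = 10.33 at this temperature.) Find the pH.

From K2 = [H⁺][CO3^2-]/[HCO3-]:  pH = pK2 + log₁₀([CO3^2-]/[HCO3-])
log₁₀(0.000575) = -3.240
pH = 10.33 + (-3.240) = 7.09

pH = 7.09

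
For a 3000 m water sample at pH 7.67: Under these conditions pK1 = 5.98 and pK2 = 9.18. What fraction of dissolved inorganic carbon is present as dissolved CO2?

α₀ = 1 / (1 + K1/[H⁺] + K1K2/[H⁺]²) = 1 / (1 + 10^+1.69 + 10^+0.18)
   = 1 / (1 + 48.978 + 1.5136) = 1/51.491 = 0.01942

α₀ = 0.0194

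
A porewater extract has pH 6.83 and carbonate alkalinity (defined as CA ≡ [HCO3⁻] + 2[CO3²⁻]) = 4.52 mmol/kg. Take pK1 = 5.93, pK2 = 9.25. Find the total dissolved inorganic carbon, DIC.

CA = [HCO3⁻] + 2[CO3²⁻] = (α₁ + 2α₂)·DIC
At pH 6.83: [H⁺]/K1 = 10^-0.90 = 0.12589, K2/[H⁺] = 10^-2.42 = 0.0038019
α₁ = 1/(1 + 0.12589 + 0.0038019) = 1/1.1297 = 0.8852; α₂ = α₁·K2/[H⁺] = 0.003365
α₁ + 2α₂ = 0.8919
DIC = CA / (α₁ + 2α₂) = 4.52 / 0.8919 = 5.07 mmol/kg

DIC = 5.07 mmol/kg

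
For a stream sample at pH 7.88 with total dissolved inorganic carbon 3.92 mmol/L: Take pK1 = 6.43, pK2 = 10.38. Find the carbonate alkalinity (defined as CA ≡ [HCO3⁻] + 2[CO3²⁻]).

CA = [HCO3⁻] + 2[CO3²⁻] = (α₁ + 2α₂)·DIC
At pH 7.88: [H⁺]/K1 = 10^-1.45 = 0.035481, K2/[H⁺] = 10^-2.50 = 0.0031623
α₁ = 1/(1 + 0.035481 + 0.0031623) = 1/1.0386 = 0.9628; α₂ = α₁·K2/[H⁺] = 0.003045
α₁ + 2α₂ = 0.9689
CA = 0.9689 × 3.92 = 3.80 mmol/L

CA = 3.80 mmol/L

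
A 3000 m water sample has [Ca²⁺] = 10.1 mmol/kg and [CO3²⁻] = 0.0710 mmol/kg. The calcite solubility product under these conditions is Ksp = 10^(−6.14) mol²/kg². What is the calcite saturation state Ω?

Ω = 0.990

Ksp = 10^(−6.14) = 7.244×10^-7
Ω = [Ca²⁺][CO3²⁻]/Ksp = (10.1×10^-3)(0.0710×10^-3) / 7.244×10^-7 = 0.990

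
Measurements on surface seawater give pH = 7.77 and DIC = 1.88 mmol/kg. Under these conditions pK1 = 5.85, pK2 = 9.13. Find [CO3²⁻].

[CO3²⁻] = 0.0777 mmol/kg

α₂ = 1 / (1 + [H⁺]/K2 + [H⁺]²/(K1K2)) = 1 / (1 + 10^+1.36 + 10^-0.56)
   = 1 / (1 + 22.909 + 0.27542) = 1/24.184 = 0.04135
[CO3²⁻] = α₂ × DIC = 0.04135 × 1.88 = 0.0777 mmol/kg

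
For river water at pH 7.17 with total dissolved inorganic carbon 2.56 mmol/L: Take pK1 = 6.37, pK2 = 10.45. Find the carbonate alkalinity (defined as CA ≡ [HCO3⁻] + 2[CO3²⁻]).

CA = 2.21 mmol/L

CA = [HCO3⁻] + 2[CO3²⁻] = (α₁ + 2α₂)·DIC
At pH 7.17: [H⁺]/K1 = 10^-0.80 = 0.15849, K2/[H⁺] = 10^-3.28 = 0.00052481
α₁ = 1/(1 + 0.15849 + 0.00052481) = 1/1.1590 = 0.8628; α₂ = α₁·K2/[H⁺] = 0.0004528
α₁ + 2α₂ = 0.8637
CA = 0.8637 × 2.56 = 2.21 mmol/L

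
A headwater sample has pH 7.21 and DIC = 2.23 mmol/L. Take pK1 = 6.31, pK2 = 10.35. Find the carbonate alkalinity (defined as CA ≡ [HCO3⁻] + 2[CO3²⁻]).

CA = [HCO3⁻] + 2[CO3²⁻] = (α₁ + 2α₂)·DIC
At pH 7.21: [H⁺]/K1 = 10^-0.90 = 0.12589, K2/[H⁺] = 10^-3.14 = 0.00072444
α₁ = 1/(1 + 0.12589 + 0.00072444) = 1/1.1266 = 0.8876; α₂ = α₁·K2/[H⁺] = 0.0006430
α₁ + 2α₂ = 0.8889
CA = 0.8889 × 2.23 = 1.98 mmol/L

CA = 1.98 mmol/L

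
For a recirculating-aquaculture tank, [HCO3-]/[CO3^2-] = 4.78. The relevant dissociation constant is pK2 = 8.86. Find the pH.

From K2 = [H⁺][CO3^2-]/[HCO3-]:  pH = pK2 − log₁₀([HCO3-]/[CO3^2-])
log₁₀(4.78) = +0.679
pH = 8.86 − (+0.679) = 8.18

pH = 8.18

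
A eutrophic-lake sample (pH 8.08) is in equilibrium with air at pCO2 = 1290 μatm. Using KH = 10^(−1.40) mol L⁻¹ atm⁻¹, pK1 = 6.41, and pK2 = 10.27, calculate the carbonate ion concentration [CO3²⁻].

[CO3²⁻] = 15.5 μmol/L

[CO2*] = KH · pCO2 = 10^(−1.40) × 1290×10^-6 = 5.136×10^-5 mol/L
α₀ = 1/(1 + K1/[H⁺] + K1K2/[H⁺]²) = 1/(1 + 10^+1.67 + 10^-0.52) = 0.02080
DIC = [CO2*]/α₀ = 5.136×10^-5 / 0.02080 = 2.469 mmol/L
[CO3²⁻] = α₂·DIC; α₂ = 0.006282, so [CO3²⁻] = 0.006282 × 2.469 = 0.0155 mmol/L = 15.5 μmol/L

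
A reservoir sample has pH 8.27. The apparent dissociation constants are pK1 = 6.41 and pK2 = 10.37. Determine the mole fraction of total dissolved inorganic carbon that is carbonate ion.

α₂ = 0.00777

α₂ = 1 / (1 + [H⁺]/K2 + [H⁺]²/(K1K2)) = 1 / (1 + 10^+2.10 + 10^+0.24)
   = 1 / (1 + 125.89 + 1.7378) = 1/128.63 = 0.007774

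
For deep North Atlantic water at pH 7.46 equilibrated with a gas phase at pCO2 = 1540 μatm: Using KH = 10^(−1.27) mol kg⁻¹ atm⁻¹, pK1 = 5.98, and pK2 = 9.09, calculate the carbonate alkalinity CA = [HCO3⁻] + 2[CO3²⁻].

[CO2*] = KH · pCO2 = 10^(−1.27) × 1540×10^-6 = 8.270×10^-5 mol/kg
α₀ = 1/(1 + K1/[H⁺] + K1K2/[H⁺]²) = 1/(1 + 10^+1.48 + 10^-0.15) = 0.03134
DIC = [CO2*]/α₀ = 8.270×10^-5 / 0.03134 = 2.639 mmol/kg
CA = (α₁ + 2α₂)·DIC = (0.9465 + 2×0.02219) × 2.639 = 2.61 mmol/kg

CA = 2.61 mmol/kg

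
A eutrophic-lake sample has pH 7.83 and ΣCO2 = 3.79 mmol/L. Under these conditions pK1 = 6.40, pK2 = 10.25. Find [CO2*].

[CO2*] = 0.135 mmol/L

α₀ = 1 / (1 + K1/[H⁺] + K1K2/[H⁺]²) = 1 / (1 + 10^+1.43 + 10^-0.99)
   = 1 / (1 + 26.915 + 0.10233) = 1/28.018 = 0.03569
[CO2*] = α₀ × DIC = 0.03569 × 3.79 = 0.135 mmol/L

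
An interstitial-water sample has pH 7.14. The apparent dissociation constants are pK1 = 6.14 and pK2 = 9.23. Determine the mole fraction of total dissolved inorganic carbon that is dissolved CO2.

α₀ = 0.0902

α₀ = 1 / (1 + K1/[H⁺] + K1K2/[H⁺]²) = 1 / (1 + 10^+1.00 + 10^-1.09)
   = 1 / (1 + 10.000 + 0.081283) = 1/11.081 = 0.09024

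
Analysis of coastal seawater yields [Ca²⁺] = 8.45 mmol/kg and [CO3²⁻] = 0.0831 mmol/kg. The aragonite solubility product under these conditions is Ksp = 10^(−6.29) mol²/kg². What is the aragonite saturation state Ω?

Ksp = 10^(−6.29) = 5.129×10^-7
Ω = [Ca²⁺][CO3²⁻]/Ksp = (8.45×10^-3)(0.0831×10^-3) / 5.129×10^-7 = 1.37

Ω = 1.37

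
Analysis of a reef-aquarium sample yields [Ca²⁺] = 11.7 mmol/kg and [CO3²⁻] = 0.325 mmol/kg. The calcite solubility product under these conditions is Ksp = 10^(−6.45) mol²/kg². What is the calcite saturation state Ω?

Ksp = 10^(−6.45) = 3.548×10^-7
Ω = [Ca²⁺][CO3²⁻]/Ksp = (11.7×10^-3)(0.325×10^-3) / 3.548×10^-7 = 10.7

Ω = 10.7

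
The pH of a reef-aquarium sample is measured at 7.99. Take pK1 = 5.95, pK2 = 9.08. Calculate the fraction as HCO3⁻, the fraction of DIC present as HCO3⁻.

α₁ = 0.917

α₁ = 1 / (1 + [H⁺]/K1 + K2/[H⁺]) = 1 / (1 + 10^-2.04 + 10^-1.09)
   = 1 / (1 + 0.0091201 + 0.081283) = 1/1.0904 = 0.9171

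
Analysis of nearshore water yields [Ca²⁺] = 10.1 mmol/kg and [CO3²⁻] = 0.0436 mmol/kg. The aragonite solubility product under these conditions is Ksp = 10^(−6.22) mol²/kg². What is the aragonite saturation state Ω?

Ksp = 10^(−6.22) = 6.026×10^-7
Ω = [Ca²⁺][CO3²⁻]/Ksp = (10.1×10^-3)(0.0436×10^-3) / 6.026×10^-7 = 0.731

Ω = 0.731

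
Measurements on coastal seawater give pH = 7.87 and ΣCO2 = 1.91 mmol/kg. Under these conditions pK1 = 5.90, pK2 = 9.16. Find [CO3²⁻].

α₂ = 1 / (1 + [H⁺]/K2 + [H⁺]²/(K1K2)) = 1 / (1 + 10^+1.29 + 10^-0.68)
   = 1 / (1 + 19.498 + 0.20893) = 1/20.707 = 0.04829
[CO3²⁻] = α₂ × DIC = 0.04829 × 1.91 = 0.0922 mmol/kg

[CO3²⁻] = 0.0922 mmol/kg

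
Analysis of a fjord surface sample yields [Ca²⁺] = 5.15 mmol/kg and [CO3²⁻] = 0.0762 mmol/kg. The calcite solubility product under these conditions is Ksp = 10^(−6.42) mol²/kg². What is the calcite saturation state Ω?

Ksp = 10^(−6.42) = 3.802×10^-7
Ω = [Ca²⁺][CO3²⁻]/Ksp = (5.15×10^-3)(0.0762×10^-3) / 3.802×10^-7 = 1.03

Ω = 1.03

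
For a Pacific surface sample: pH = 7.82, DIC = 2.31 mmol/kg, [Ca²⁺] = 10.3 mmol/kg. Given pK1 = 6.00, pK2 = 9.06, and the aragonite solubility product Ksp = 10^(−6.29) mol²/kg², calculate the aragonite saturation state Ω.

α₂ = 1 / (1 + [H⁺]/K2 + [H⁺]²/(K1K2)) = 1 / (1 + 10^+1.24 + 10^-0.58)
   = 1 / (1 + 17.378 + 0.26303) = 1/18.641 = 0.05365
[CO3²⁻] = α₂ × DIC = 0.05365 × 2.31 = 0.1239 mmol/kg
Ksp = 10^(−6.29) = 5.129×10^-7
Ω = [Ca²⁺][CO3²⁻]/Ksp = (10.3×10^-3)(1.239×10^-4) / 5.129×10^-7 = 2.49

Ω = 2.49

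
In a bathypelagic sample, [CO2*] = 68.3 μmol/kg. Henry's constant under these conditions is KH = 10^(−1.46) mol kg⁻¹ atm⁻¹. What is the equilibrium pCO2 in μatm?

KH = 10^(−1.46) = 3.467×10^-2 mol kg⁻¹ atm⁻¹
pCO2 = [CO2*]/KH = 68.3×10^-6 / 3.467×10^-2 = 1.97×10^-3 atm = 1970 μatm

pCO2 = 1970 μatm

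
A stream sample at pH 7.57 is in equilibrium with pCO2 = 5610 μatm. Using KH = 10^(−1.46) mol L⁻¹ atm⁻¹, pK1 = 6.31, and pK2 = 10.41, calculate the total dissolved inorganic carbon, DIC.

DIC = 3.74 mmol/L

[CO2*] = KH · pCO2 = 10^(−1.46) × 5610×10^-6 = 1.945×10^-4 mol/L
α₀ = 1/(1 + K1/[H⁺] + K1K2/[H⁺]²) = 1/(1 + 10^+1.26 + 10^-1.58) = 0.05202
DIC = [CO2*]/α₀ = 1.945×10^-4 / 0.05202 = 3.74 mmol/L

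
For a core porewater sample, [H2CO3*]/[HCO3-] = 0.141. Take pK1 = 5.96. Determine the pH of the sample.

From K1 = [H⁺][HCO3-]/[H2CO3*]:  pH = pK1 − log₁₀([H2CO3*]/[HCO3-])
log₁₀(0.141) = -0.851
pH = 5.96 − (-0.851) = 6.81

pH = 6.81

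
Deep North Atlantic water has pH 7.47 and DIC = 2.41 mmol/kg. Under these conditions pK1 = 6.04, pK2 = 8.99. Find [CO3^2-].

α₂ = 1 / (1 + [H⁺]/K2 + [H⁺]²/(K1K2)) = 1 / (1 + 10^+1.52 + 10^+0.09)
   = 1 / (1 + 33.113 + 1.2303) = 1/35.343 = 0.02829
[CO3²⁻] = α₂ × DIC = 0.02829 × 2.41 = 0.0682 mmol/kg

[CO3²⁻] = 0.0682 mmol/kg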